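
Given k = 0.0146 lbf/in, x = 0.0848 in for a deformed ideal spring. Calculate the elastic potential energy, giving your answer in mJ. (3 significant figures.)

U is given directly by: U = ½kx².
k = 0.0146 lbf/in = 2.557 N/m; x = 0.0848 in = 0.002154 m.
U = 5.931×10^-6 J  (the unit combination reduces to kg·m²/s² = J)
5.931×10^-6 J × (1 mJ / 0.001000 J) = 0.005931 mJ

0.00593 mJ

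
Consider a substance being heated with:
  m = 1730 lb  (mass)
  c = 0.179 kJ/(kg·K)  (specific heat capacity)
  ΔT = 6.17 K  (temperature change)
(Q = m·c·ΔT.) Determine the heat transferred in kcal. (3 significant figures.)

Directly: Q = mcΔT.
m = 1730 lb = 784.7 kg; c = 0.179 kJ/(kg·K) = 179.0 J/(kg·K); ΔT = 6.17 K.
Q = 8.667×10^5 J
8.667×10^5 J × (1 kcal / 4184 J) = 207.1 kcal

207 kcal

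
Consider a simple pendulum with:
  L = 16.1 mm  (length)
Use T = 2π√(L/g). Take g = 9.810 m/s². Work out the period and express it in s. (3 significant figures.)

Directly: T = 2π√(L/g).
L = 16.1 mm = 0.01610 m; g = 9.810 m/s².
T = 0.2545 s

0.255 s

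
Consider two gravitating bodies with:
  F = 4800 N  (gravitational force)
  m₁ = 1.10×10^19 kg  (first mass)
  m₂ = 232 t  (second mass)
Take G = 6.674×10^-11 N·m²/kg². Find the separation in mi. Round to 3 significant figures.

117 mi

From Newton's law of gravitation: r = √(G·m₁m₂/F).
F = 4800 N; m₁ = 1.10×10^19 kg; m₂ = 232 t = 2.320×10^5 kg; G = 6.674×10^-11 N·m²/kg².
r = 1.884×10^5 m
1.884×10^5 m × (1 mi / 1609 m) = 117.0 mi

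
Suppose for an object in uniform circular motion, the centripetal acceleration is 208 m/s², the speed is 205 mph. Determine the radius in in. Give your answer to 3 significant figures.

1590 in

Rearranging: r = v²/a.
a = 208 m/s²; v = 205 mph = 91.64 m/s.
r = 40.38 m
40.38 m × (1 in / 0.02540 m) = 1590 in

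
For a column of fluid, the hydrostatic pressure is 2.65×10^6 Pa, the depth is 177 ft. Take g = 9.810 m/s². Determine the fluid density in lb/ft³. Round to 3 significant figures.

313 lb/ft³

Rearranging: ρ = P/(g·h).
P = 2.65×10^6 Pa; h = 177 ft = 53.95 m; g = 9.810 m/s².
ρ = 5007 kg/m³
5007 kg/m³ × (1 lb/ft³ / 16.02 kg/m³) = 312.6 lb/ft³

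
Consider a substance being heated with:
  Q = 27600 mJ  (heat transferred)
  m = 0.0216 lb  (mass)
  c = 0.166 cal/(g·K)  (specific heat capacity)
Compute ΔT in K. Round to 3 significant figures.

Rearranging: ΔT = Q/(m·c).
Q = 27600 mJ = 27.60 J; m = 0.0216 lb = 0.009798 kg; c = 0.166 cal/(g·K) = 694.5 J/(kg·K).
ΔT = 4.056 K

4.06 K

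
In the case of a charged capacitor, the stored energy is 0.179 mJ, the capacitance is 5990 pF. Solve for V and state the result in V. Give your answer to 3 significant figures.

244 V

Solving E = ½C·V² for V: V = √(2E/C).
E = 0.179 mJ = 1.790×10^-4 J; C = 5990 pF = 5.990×10^-9 F.
V = 244.5 V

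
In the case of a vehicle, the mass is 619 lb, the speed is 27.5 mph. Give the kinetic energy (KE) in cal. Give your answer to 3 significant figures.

5070 cal

KE is given directly by: KE = ½mv².
m = 619 lb = 280.8 kg; v = 27.5 mph = 12.29 m/s.
KE = 21217 J  (the unit combination reduces to kg·m²/s² = J)
21217 J × (1 cal / 4.184 J) = 5071 cal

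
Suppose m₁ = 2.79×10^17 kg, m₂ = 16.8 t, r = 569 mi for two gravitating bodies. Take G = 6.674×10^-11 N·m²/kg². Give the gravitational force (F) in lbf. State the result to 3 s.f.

0.0839 lbf

F is given directly by: F = Gm₁m₂/r².
m₁ = 2.79×10^17 kg; m₂ = 16.8 t = 16800 kg; r = 569 mi = 9.157×10^5 m; G = 6.674×10^-11 N·m²/kg².
F = 0.3731 N
0.3731 N × (1 lbf / 4.448 N) = 0.08387 lbf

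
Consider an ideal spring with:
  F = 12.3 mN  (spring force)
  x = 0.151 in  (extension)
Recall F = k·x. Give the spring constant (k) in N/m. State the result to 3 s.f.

3.21 N/m

Rearranging: k = F/x.
F = 12.3 mN = 0.01230 N; x = 0.151 in = 0.003835 m.
k = 3.207 N/m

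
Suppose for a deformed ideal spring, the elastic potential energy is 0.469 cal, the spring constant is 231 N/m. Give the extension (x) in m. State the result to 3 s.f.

Solving U = ½k·x² for x: x = √(2U/k).
U = 0.469 cal = 1.962 J; k = 231 N/m.
x = 0.1303 m

0.130 m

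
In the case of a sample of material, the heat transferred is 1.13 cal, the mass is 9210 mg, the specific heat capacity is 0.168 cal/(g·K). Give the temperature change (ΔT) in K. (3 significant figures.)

0.730 K

Rearranging Q = m·c·ΔT for ΔT: ΔT = Q/(m·c).
Q = 1.13 cal = 4.728 J; m = 9210 mg = 0.009210 kg; c = 0.168 cal/(g·K) = 702.9 J/(kg·K).
ΔT = 0.7303 K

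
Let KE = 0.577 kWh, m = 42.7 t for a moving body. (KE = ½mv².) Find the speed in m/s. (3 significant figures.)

Solving KE = ½mv² for v: v = √(2·KE/m).
KE = 0.577 kWh = 2.077×10^6 J; m = 42.7 t = 42700 kg.
v = 9.864 m/s

9.86 m/s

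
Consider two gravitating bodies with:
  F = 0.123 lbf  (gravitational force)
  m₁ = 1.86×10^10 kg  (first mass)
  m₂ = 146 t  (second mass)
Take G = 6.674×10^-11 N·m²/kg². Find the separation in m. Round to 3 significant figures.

Solving F = G·m₁·m₂/r² for r: r = √(G·m₁m₂/F).
F = 0.123 lbf = 0.5471 N; m₁ = 1.86×10^10 kg; m₂ = 146 t = 1.460×10^5 kg; G = 6.674×10^-11 N·m²/kg².
r = 575.5 m

576 m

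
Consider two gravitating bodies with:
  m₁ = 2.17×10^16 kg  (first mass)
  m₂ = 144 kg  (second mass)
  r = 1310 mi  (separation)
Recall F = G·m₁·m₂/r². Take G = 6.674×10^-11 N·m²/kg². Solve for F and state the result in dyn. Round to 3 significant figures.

Directly: F = Gm₁m₂/r².
m₁ = 2.17×10^16 kg; m₂ = 144 kg; r = 1310 mi = 2.108×10^6 m; G = 6.674×10^-11 N·m²/kg².
F = 4.692×10^-5 N  (the unit combination reduces to kg·m/s² = N)
4.692×10^-5 N × (1 dyn / 1.000×10^-5 N) = 4.692 dyn

4.69 dyn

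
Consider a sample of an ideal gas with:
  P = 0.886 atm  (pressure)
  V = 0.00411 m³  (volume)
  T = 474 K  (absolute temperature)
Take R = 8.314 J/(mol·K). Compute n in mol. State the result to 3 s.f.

From the ideal-gas law: n = PV/(RT).
P = 0.886 atm = 89774 Pa; V = 0.00411 m³; T = 474 K; R = 8.314 J/(mol·K).
n = 0.09363 mol

0.0936 mol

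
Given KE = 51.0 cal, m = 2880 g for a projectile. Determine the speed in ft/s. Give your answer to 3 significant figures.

39.9 ft/s

Rearranging KE = ½mv² for v: v = √(2·KE/m).
KE = 51.0 cal = 213.4 J; m = 2880 g = 2.880 kg.
v = 12.17 m/s
12.17 m/s × (1 ft/s / 0.3048 m/s) = 39.94 ft/s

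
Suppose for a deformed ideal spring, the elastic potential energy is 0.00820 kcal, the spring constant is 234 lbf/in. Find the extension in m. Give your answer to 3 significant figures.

0.0409 m

Solving U = ½k·x² for x: x = √(2U/k).
U = 0.00820 kcal = 34.31 J; k = 234 lbf/in = 40980 N/m.
x = 0.04092 m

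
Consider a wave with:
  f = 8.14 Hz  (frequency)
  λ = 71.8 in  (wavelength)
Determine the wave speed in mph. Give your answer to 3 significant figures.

33.2 mph

Directly: v = fλ.
f = 8.14 Hz; λ = 71.8 in = 1.824 m.
v = 14.85 m/s
14.85 m/s × (1 mph / 0.4470 m/s) = 33.21 mph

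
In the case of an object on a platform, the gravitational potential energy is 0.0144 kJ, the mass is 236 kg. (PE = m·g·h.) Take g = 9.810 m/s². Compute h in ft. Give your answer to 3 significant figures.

Rearranging: h = PE/(m·g).
PE = 0.0144 kJ = 14.40 J; m = 236 kg; g = 9.810 m/s².
h = 0.006220 m
0.006220 m × (1 ft / 0.3048 m) = 0.02041 ft

0.0204 ft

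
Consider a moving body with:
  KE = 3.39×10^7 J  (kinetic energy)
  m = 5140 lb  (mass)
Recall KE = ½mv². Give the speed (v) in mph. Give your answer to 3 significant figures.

381 mph

Rearranging: v = √(2·KE/m).
KE = 3.39×10^7 J; m = 5140 lb = 2331 kg.
v = 170.5 m/s
170.5 m/s × (1 mph / 0.4470 m/s) = 381.5 mph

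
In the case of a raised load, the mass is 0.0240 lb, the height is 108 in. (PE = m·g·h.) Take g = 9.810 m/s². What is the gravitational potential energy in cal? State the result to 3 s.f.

0.0700 cal

PE is given directly by: PE = mgh.
m = 0.0240 lb = 0.01089 kg; h = 108 in = 2.743 m; g = 9.810 m/s².
PE = 0.2930 J
0.2930 J × (1 cal / 4.184 J) = 0.07002 cal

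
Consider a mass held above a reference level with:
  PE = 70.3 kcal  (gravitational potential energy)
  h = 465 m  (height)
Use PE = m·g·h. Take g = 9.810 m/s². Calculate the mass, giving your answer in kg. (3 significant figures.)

Rearranging PE = m·g·h for m: m = PE/(g·h).
PE = 70.3 kcal = 2.941×10^5 J; h = 465 m; g = 9.810 m/s².
m = 64.48 kg

64.5 kg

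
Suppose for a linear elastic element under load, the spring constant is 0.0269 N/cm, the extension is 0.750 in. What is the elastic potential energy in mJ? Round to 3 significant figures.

0.488 mJ

U is given directly by: U = ½kx².
k = 0.0269 N/cm = 2.690 N/m; x = 0.750 in = 0.01905 m.
U = 4.881×10^-4 J  (the unit combination reduces to kg·m²/s² = J)
4.881×10^-4 J × (1 mJ / 0.001000 J) = 0.4881 mJ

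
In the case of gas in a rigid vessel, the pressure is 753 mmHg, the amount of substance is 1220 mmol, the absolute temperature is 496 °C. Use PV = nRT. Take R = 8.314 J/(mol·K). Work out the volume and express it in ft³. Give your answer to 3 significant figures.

2.74 ft³

From the ideal-gas law: V = nRT/P.
P = 753 mmHg = 1.004×10^5 Pa; n = 1220 mmol = 1.220 mol; T = 496 °C = 769.1 K; R = 8.314 J/(mol·K).
V = 0.07771 m³
0.07771 m³ × (1 ft³ / 0.02832 m³) = 2.744 ft³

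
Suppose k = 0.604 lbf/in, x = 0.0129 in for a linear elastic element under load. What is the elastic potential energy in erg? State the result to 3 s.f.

Directly: U = ½kx².
k = 0.604 lbf/in = 105.8 N/m; x = 0.0129 in = 3.277×10^-4 m.
U = 5.678×10^-6 J
5.678×10^-6 J × (1 erg / 1.000×10^-7 J) = 56.78 erg

56.8 erg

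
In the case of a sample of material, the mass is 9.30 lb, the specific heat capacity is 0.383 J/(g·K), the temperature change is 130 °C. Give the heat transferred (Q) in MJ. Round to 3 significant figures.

0.210 MJ

Directly: Q = mcΔT.
m = 9.30 lb = 4.218 kg; c = 0.383 J/(g·K) = 383.0 J/(kg·K); ΔT = 130 °C = 130.0 K.
Q = 2.100×10^5 J
2.100×10^5 J × (1 MJ / 1.000×10^6 J) = 0.2100 MJ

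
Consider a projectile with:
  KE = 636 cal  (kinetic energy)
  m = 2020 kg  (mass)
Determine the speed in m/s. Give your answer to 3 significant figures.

Rearranging KE = ½mv² for v: v = √(2·KE/m).
KE = 636 cal = 2661 J; m = 2020 kg.
v = 1.623 m/s

1.62 m/s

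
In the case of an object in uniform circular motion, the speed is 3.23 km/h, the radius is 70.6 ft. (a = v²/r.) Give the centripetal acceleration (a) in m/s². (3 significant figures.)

0.0374 m/s²

Directly: a = v²/r.
v = 3.23 km/h = 0.8972 m/s; r = 70.6 ft = 21.52 m.
a = 0.03741 m/s²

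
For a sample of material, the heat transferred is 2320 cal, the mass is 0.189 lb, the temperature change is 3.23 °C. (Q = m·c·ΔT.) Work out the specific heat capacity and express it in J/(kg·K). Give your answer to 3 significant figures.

Rearranging Q = m·c·ΔT for c: c = Q/(m·ΔT).
Q = 2320 cal = 9707 J; m = 0.189 lb = 0.08573 kg; ΔT = 3.23 °C = 3.230 K.
c = 35055 J/(kg·K)

35100 J/(kg·K)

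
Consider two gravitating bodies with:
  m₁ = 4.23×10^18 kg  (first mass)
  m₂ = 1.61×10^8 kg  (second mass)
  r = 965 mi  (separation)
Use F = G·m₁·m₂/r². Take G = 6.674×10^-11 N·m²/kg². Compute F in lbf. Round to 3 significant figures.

4240 lbf

F is given directly by: F = Gm₁m₂/r².
m₁ = 4.23×10^18 kg; m₂ = 1.61×10^8 kg; r = 965 mi = 1.553×10^6 m; G = 6.674×10^-11 N·m²/kg².
F = 18845 N
18845 N × (1 lbf / 4.448 N) = 4237 lbf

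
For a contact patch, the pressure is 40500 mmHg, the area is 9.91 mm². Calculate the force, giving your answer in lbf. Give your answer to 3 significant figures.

12.0 lbf

Rearranging P = F/A for F: F = P·A.
P = 40500 mmHg = 5.400×10^6 Pa; A = 9.91 mm² = 9.910×10^-6 m².
F = 53.51 N
53.51 N × (1 lbf / 4.448 N) = 12.03 lbf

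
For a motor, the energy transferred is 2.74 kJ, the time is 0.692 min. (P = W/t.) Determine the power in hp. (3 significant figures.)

Directly: P = W/t.
W = 2.74 kJ = 2740 J; t = 0.692 min = 41.52 s.
P = 65.99 W
65.99 W × (1 hp / 745.7 W) = 0.08850 hp

0.0885 hp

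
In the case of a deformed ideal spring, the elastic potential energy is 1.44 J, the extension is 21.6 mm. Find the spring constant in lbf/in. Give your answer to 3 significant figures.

Rearranging: k = 2U/x².
U = 1.44 J; x = 21.6 mm = 0.02160 m.
k = 6173 N/m
6173 N/m × (1 lbf/in / 175.1 N/m) = 35.25 lbf/in

35.2 lbf/in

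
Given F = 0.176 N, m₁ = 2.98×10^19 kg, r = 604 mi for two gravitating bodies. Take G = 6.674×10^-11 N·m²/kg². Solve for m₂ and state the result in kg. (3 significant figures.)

From Newton's law of gravitation: m₂ = F·r²/(G·m₁).
F = 0.176 N; m₁ = 2.98×10^19 kg; r = 604 mi = 9.720×10^5 m; G = 6.674×10^-11 N·m²/kg².
m₂ = 83.61 kg

83.6 kg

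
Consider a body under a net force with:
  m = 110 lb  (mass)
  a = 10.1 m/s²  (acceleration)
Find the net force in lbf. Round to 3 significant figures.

113 lbf

F is given directly by: F = m·a.
m = 110 lb = 49.90 kg; a = 10.1 m/s².
F = 503.9 N
503.9 N × (1 lbf / 4.448 N) = 113.3 lbf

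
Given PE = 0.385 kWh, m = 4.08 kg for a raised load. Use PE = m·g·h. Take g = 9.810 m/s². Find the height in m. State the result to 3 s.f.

34600 m

Solving PE = m·g·h for h: h = PE/(m·g).
PE = 0.385 kWh = 1.386×10^6 J; m = 4.08 kg; g = 9.810 m/s².
h = 34629 m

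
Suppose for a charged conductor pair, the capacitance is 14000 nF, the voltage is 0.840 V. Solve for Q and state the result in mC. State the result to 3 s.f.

0.0118 mC

Rearranging C = Q/V for Q: Q = CV.
C = 14000 nF = 1.400×10^-5 F; V = 0.840 V.
Q = 1.176×10^-5 C  (the unit combination reduces to A·s = C)
1.176×10^-5 C × (1 mC / 0.001000 C) = 0.01176 mC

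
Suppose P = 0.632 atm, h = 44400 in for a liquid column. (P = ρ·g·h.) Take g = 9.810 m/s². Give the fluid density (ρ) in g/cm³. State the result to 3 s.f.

Rearranging: ρ = P/(g·h).
P = 0.632 atm = 64037 Pa; h = 44400 in = 1128 m; g = 9.810 m/s².
ρ = 5.788 kg/m³
5.788 kg/m³ × (1 g/cm³ / 1000 kg/m³) = 0.005788 g/cm³

0.00579 g/cm³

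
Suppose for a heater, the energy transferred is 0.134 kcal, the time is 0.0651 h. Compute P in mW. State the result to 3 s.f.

2390 mW

P is given directly by: P = W/t.
W = 0.134 kcal = 560.7 J; t = 0.0651 h = 234.4 s.
P = 2.392 W
2.392 W × (1 mW / 0.001000 W) = 2392 mW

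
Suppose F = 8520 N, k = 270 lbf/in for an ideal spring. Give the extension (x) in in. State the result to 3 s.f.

From Hooke's law: x = F/k.
F = 8520 N; k = 270 lbf/in = 47284 N/m.
x = 0.1802 m
0.1802 m × (1 in / 0.02540 m) = 7.094 in

7.09 in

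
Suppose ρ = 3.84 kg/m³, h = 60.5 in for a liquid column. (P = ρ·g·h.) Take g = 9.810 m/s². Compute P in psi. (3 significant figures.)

0.00840 psi

Directly: P = ρgh.
ρ = 3.84 kg/m³; h = 60.5 in = 1.537 m; g = 9.810 m/s².
P = 57.89 Pa
57.89 Pa × (1 psi / 6895 Pa) = 0.008396 psi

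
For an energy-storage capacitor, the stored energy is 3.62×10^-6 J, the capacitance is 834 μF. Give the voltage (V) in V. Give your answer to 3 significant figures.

0.0932 V

Solving E = ½C·V² for V: V = √(2E/C).
E = 3.62×10^-6 J; C = 834 μF = 8.340×10^-4 F.
V = 0.09317 V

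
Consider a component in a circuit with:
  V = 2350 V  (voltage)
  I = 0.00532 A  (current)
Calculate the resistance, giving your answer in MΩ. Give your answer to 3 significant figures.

0.442 MΩ

Rearranging: R = V/I.
V = 2350 V; I = 0.00532 A.
R = 4.417×10^5 Ω
4.417×10^5 Ω × (1 MΩ / 1.000×10^6 Ω) = 0.4417 MΩ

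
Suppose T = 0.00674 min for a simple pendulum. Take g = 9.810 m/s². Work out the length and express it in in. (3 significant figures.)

Rearranging: L = g·(T/2π)².
T = 0.00674 min = 0.4044 s; g = 9.810 m/s².
L = 0.04064 m
0.04064 m × (1 in / 0.02540 m) = 1.600 in

1.60 in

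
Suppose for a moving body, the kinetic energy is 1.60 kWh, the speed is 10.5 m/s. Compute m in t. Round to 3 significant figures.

104 t

Solving KE = ½mv² for m: m = 2·KE/v².
KE = 1.60 kWh = 5.760×10^6 J; v = 10.5 m/s.
m = 1.045×10^5 kg
1.045×10^5 kg × (1 t / 1000 kg) = 104.5 t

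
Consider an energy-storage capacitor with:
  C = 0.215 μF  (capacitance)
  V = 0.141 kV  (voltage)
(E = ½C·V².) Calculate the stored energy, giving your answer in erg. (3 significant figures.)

21400 erg

Directly: E = ½CV².
C = 0.215 μF = 2.150×10^-7 F; V = 0.141 kV = 141.0 V.
E = 0.002137 J
0.002137 J × (1 erg / 1.000×10^-7 J) = 21372 erg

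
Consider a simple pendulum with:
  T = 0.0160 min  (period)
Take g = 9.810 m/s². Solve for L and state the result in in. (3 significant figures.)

9.02 in

Rearranging T = 2π√(L/g) for L: L = g·(T/2π)².
T = 0.0160 min = 0.9600 s; g = 9.810 m/s².
L = 0.2290 m
0.2290 m × (1 in / 0.02540 m) = 9.016 in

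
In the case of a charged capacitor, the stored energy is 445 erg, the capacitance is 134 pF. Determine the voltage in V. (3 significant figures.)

815 V

Rearranging E = ½C·V² for V: V = √(2E/C).
E = 445 erg = 4.450×10^-5 J; C = 134 pF = 1.340×10^-10 F.
V = 815.0 V  (the unit combination reduces to kg·m²/(A·s³) = V)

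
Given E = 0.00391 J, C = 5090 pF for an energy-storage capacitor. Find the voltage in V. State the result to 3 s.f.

1240 V

Solving E = ½C·V² for V: V = √(2E/C).
E = 0.00391 J; C = 5090 pF = 5.090×10^-9 F.
V = 1239 V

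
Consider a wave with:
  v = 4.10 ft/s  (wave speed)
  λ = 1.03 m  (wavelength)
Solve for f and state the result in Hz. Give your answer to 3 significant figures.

Solving v = f·λ for f: f = v/λ.
v = 4.10 ft/s = 1.250 m/s; λ = 1.03 m.
f = 1.213 Hz

1.21 Hz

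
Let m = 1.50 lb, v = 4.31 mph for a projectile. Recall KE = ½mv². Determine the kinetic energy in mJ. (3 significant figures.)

1260 mJ

Directly: KE = ½mv².
m = 1.50 lb = 0.6804 kg; v = 4.31 mph = 1.927 m/s.
KE = 1.263 J
1.263 J × (1 mJ / 0.001000 J) = 1263 mJ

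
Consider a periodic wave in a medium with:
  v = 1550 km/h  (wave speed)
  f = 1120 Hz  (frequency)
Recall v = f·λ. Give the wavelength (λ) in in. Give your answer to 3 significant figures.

Solving v = f·λ for λ: λ = v/f.
v = 1550 km/h = 430.6 m/s; f = 1120 Hz.
λ = 0.3844 m
0.3844 m × (1 in / 0.02540 m) = 15.13 in

15.1 in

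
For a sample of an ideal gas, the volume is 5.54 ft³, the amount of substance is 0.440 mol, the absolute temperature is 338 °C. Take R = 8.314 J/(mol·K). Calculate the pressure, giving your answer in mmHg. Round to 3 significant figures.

107 mmHg

Directly: P = nRT/V.
V = 5.54 ft³ = 0.1569 m³; n = 0.440 mol; T = 338 °C = 611.1 K; R = 8.314 J/(mol·K).
P = 14251 Pa
14251 Pa × (1 mmHg / 133.3 Pa) = 106.9 mmHg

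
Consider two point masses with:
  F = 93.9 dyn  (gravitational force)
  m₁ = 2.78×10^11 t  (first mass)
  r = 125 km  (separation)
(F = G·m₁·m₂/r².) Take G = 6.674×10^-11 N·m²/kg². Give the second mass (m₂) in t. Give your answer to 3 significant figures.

Solving F = G·m₁·m₂/r² for m₂: m₂ = F·r²/(G·m₁).
F = 93.9 dyn = 9.390×10^-4 N; m₁ = 2.78×10^11 t = 2.780×10^14 kg; r = 125 km = 1.250×10^5 m; G = 6.674×10^-11 N·m²/kg².
m₂ = 790.8 kg
790.8 kg × (1 t / 1000 kg) = 0.7908 t

0.791 t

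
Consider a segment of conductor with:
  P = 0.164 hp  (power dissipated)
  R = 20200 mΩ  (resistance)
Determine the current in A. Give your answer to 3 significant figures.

2.46 A

Rearranging P = I²R for I: I = √(P/R).
P = 0.164 hp = 122.3 W; R = 20200 mΩ = 20.20 Ω.
I = 2.461 A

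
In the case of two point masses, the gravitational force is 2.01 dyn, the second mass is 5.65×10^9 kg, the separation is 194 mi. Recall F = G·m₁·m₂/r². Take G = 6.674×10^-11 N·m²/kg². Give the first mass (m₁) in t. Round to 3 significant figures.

5200 t

From Newton's law of gravitation: m₁ = F·r²/(G·m₂).
F = 2.01 dyn = 2.010×10^-5 N; m₂ = 5.65×10^9 kg; r = 194 mi = 3.122×10^5 m; G = 6.674×10^-11 N·m²/kg².
m₁ = 5.196×10^6 kg
5.196×10^6 kg × (1 t / 1000 kg) = 5196 t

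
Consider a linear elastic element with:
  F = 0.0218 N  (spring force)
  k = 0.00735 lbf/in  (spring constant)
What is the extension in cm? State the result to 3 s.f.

Solving F = k·x for x: x = F/k.
F = 0.0218 N; k = 0.00735 lbf/in = 1.287 N/m.
x = 0.01694 m
0.01694 m × (1 cm / 0.01000 m) = 1.694 cm

1.69 cm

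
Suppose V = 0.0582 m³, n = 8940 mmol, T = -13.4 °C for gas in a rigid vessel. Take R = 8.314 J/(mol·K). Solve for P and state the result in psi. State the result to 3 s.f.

From the ideal-gas law: P = nRT/V.
V = 0.0582 m³; n = 8940 mmol = 8.940 mol; T = -13.4 °C = 259.8 K; R = 8.314 J/(mol·K).
P = 3.317×10^5 Pa
3.317×10^5 Pa × (1 psi / 6895 Pa) = 48.11 psi

48.1 psi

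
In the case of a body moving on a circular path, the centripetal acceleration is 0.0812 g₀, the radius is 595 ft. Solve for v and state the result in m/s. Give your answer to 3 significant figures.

Rearranging a = v²/r for v: v = √(a·r).
a = 0.0812 g₀ = 0.7963 m/s²; r = 595 ft = 181.4 m.
v = 12.02 m/s

12.0 m/s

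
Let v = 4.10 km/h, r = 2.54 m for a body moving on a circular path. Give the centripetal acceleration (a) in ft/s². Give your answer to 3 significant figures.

1.68 ft/s²

Directly: a = v²/r.
v = 4.10 km/h = 1.139 m/s; r = 2.54 m.
a = 0.5107 m/s²
0.5107 m/s² × (1 ft/s² / 0.3048 m/s²) = 1.675 ft/s²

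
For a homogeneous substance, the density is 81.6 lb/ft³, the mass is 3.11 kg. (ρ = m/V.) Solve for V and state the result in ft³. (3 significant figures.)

0.0840 ft³

Rearranging ρ = m/V for V: V = m/ρ.
ρ = 81.6 lb/ft³ = 1307 kg/m³; m = 3.11 kg.
V = 0.002379 m³
0.002379 m³ × (1 ft³ / 0.02832 m³) = 0.08402 ft³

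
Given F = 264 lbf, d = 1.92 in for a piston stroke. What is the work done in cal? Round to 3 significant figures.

Directly: W = F·d.
F = 264 lbf = 1174 N; d = 1.92 in = 0.04877 m.
W = 57.27 J  (the unit combination reduces to kg·m²/s² = J)
57.27 J × (1 cal / 4.184 J) = 13.69 cal

13.7 cal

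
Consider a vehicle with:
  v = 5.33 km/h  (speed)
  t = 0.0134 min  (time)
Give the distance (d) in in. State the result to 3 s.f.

46.9 in

Solving v = d/t for d: d = v·t.
v = 5.33 km/h = 1.481 m/s; t = 0.0134 min = 0.8040 s.
d = 1.190 m
1.190 m × (1 in / 0.02540 m) = 46.86 in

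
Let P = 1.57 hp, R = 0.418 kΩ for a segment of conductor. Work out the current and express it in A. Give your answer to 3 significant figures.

1.67 A

Rearranging P = I²R for I: I = √(P/R).
P = 1.57 hp = 1171 W; R = 0.418 kΩ = 418.0 Ω.
I = 1.674 A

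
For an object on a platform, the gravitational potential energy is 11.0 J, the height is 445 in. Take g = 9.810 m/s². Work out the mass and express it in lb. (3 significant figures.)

Solving PE = m·g·h for m: m = PE/(g·h).
PE = 11.0 J; h = 445 in = 11.30 m; g = 9.810 m/s².
m = 0.09920 kg
0.09920 kg × (1 lb / 0.4536 kg) = 0.2187 lb

0.219 lb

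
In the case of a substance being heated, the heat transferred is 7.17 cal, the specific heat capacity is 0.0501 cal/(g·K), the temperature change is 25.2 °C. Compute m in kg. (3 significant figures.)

0.00568 kg

Rearranging: m = Q/(c·ΔT).
Q = 7.17 cal = 30.00 J; c = 0.0501 cal/(g·K) = 209.6 J/(kg·K); ΔT = 25.2 °C = 25.20 K.
m = 0.005679 kg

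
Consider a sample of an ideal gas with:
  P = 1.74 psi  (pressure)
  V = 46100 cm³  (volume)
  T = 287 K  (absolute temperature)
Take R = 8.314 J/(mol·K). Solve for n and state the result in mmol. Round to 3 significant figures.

From the ideal-gas law: n = PV/(RT).
P = 1.74 psi = 11997 Pa; V = 46100 cm³ = 0.04610 m³; T = 287 K; R = 8.314 J/(mol·K).
n = 0.2318 mol
0.2318 mol × (1 mmol / 0.001000 mol) = 231.8 mmol

232 mmol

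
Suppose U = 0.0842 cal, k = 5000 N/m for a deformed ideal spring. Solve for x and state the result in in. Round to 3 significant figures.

0.467 in

Solving U = ½k·x² for x: x = √(2U/k).
U = 0.0842 cal = 0.3523 J; k = 5000 N/m.
x = 0.01187 m
0.01187 m × (1 in / 0.02540 m) = 0.4674 in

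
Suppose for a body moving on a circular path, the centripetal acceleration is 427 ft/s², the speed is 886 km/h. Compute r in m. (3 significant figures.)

Rearranging: r = v²/a.
a = 427 ft/s² = 130.1 m/s²; v = 886 km/h = 246.1 m/s.
r = 465.4 m

465 m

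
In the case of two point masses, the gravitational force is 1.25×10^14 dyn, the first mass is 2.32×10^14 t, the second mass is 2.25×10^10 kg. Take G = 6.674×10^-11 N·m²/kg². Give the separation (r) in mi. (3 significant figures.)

Solving F = G·m₁·m₂/r² for r: r = √(G·m₁m₂/F).
F = 1.25×10^14 dyn = 1.250×10^9 N; m₁ = 2.32×10^14 t = 2.320×10^17 kg; m₂ = 2.25×10^10 kg; G = 6.674×10^-11 N·m²/kg².
r = 16694 m
16694 m × (1 mi / 1609 m) = 10.37 mi

10.4 mi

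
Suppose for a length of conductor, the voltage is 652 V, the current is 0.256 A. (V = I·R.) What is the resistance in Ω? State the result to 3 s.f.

2550 Ω

From Ohm's law: R = V/I.
V = 652 V; I = 0.256 A.
R = 2547 Ω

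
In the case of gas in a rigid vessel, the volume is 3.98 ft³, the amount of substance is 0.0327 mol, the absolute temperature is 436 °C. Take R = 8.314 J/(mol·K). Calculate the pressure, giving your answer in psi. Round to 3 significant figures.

0.248 psi

From the ideal-gas law: P = nRT/V.
V = 3.98 ft³ = 0.1127 m³; n = 0.0327 mol; T = 436 °C = 709.1 K; R = 8.314 J/(mol·K).
P = 1711 Pa  (the unit combination reduces to kg/(m·s²) = Pa)
1711 Pa × (1 psi / 6895 Pa) = 0.2481 psi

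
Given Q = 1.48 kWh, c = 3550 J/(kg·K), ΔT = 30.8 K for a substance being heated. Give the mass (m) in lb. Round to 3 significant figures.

Rearranging Q = m·c·ΔT for m: m = Q/(c·ΔT).
Q = 1.48 kWh = 5.328×10^6 J; c = 3550 J/(kg·K); ΔT = 30.8 K.
m = 48.73 kg
48.73 kg × (1 lb / 0.4536 kg) = 107.4 lb

107 lb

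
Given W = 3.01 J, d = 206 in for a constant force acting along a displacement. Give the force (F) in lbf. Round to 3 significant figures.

0.129 lbf

Rearranging: F = W/d.
W = 3.01 J; d = 206 in = 5.232 m.
F = 0.5753 N  (the unit combination reduces to kg·m/s² = N)
0.5753 N × (1 lbf / 4.448 N) = 0.1293 lbf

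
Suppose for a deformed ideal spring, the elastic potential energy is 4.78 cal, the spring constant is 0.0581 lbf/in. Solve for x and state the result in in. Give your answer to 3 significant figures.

Rearranging U = ½k·x² for x: x = √(2U/k).
U = 4.78 cal = 20.00 J; k = 0.0581 lbf/in = 10.17 N/m.
x = 1.983 m
1.983 m × (1 in / 0.02540 m) = 78.06 in

78.1 in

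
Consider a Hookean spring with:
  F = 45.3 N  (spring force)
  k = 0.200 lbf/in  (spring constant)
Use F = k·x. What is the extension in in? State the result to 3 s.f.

From Hooke's law: x = F/k.
F = 45.3 N; k = 0.200 lbf/in = 35.03 N/m.
x = 1.293 m
1.293 m × (1 in / 0.02540 m) = 50.92 in

50.9 in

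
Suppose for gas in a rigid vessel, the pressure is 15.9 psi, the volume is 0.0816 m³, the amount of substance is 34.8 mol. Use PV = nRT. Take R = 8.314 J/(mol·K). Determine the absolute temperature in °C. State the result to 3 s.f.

-242 °C

Rearranging: T = PV/(nR).
P = 15.9 psi = 1.096×10^5 Pa; V = 0.0816 m³; n = 34.8 mol; R = 8.314 J/(mol·K).
T = 30.92 K
30.92 K − 273.15 = -242.2 °C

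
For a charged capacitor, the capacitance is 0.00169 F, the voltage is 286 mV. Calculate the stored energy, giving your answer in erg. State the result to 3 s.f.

E is given directly by: E = ½CV².
C = 0.00169 F; V = 286 mV = 0.2860 V.
E = 6.912×10^-5 J
6.912×10^-5 J × (1 erg / 1.000×10^-7 J) = 691.2 erg

691 erg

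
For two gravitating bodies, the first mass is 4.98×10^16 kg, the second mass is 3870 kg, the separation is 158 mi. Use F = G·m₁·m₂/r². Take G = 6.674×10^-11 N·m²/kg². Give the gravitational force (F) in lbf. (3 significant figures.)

0.0447 lbf

Directly: F = Gm₁m₂/r².
m₁ = 4.98×10^16 kg; m₂ = 3870 kg; r = 158 mi = 2.543×10^5 m; G = 6.674×10^-11 N·m²/kg².
F = 0.1989 N
0.1989 N × (1 lbf / 4.448 N) = 0.04472 lbf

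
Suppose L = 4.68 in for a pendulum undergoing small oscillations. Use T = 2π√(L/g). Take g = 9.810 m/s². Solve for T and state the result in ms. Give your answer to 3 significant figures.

Directly: T = 2π√(L/g).
L = 4.68 in = 0.1189 m; g = 9.810 m/s².
T = 0.6916 s
0.6916 s × (1 ms / 0.001000 s) = 691.6 ms

692 ms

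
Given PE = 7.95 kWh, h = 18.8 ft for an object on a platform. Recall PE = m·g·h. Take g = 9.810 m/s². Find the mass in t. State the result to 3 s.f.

509 t

Solving PE = m·g·h for m: m = PE/(g·h).
PE = 7.95 kWh = 2.862×10^7 J; h = 18.8 ft = 5.730 m; g = 9.810 m/s².
m = 5.091×10^5 kg
5.091×10^5 kg × (1 t / 1000 kg) = 509.1 t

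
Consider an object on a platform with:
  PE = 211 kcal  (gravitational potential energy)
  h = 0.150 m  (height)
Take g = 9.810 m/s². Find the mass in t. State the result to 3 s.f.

Solving PE = m·g·h for m: m = PE/(g·h).
PE = 211 kcal = 8.828×10^5 J; h = 0.150 m; g = 9.810 m/s².
m = 5.999×10^5 kg
5.999×10^5 kg × (1 t / 1000 kg) = 599.9 t

600 t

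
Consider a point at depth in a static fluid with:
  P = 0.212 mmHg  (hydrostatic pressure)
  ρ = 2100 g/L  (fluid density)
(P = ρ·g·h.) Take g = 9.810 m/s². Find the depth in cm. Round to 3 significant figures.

0.137 cm

Rearranging: h = P/(ρ·g).
P = 0.212 mmHg = 28.26 Pa; ρ = 2100 g/L = 2100 kg/m³; g = 9.810 m/s².
h = 0.001372 m
0.001372 m × (1 cm / 0.01000 m) = 0.1372 cm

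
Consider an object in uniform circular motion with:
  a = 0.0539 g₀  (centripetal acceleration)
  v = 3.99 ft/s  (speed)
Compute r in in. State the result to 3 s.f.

Solving a = v²/r for r: r = v²/a.
a = 0.0539 g₀ = 0.5286 m/s²; v = 3.99 ft/s = 1.216 m/s.
r = 2.798 m
2.798 m × (1 in / 0.02540 m) = 110.2 in

110 in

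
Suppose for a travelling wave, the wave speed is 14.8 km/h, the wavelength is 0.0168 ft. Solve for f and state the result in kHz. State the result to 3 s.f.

0.803 kHz

Rearranging: f = v/λ.
v = 14.8 km/h = 4.111 m/s; λ = 0.0168 ft = 0.005121 m.
f = 802.9 Hz
802.9 Hz × (1 kHz / 1000 Hz) = 0.8029 kHz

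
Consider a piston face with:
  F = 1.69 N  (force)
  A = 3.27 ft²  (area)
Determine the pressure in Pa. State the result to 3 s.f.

5.56 Pa

Directly: P = F/A.
F = 1.69 N; A = 3.27 ft² = 0.3038 m².
P = 5.563 Pa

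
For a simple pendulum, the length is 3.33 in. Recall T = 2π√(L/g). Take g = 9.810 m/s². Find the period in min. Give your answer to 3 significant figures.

Directly: T = 2π√(L/g).
L = 3.33 in = 0.08458 m; g = 9.810 m/s².
T = 0.5834 s
0.5834 s × (1 min / 60.00 s) = 0.009724 min

0.00972 min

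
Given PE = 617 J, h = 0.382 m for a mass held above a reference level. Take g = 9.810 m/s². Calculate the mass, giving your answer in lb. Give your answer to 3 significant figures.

363 lb

Rearranging PE = m·g·h for m: m = PE/(g·h).
PE = 617 J; h = 0.382 m; g = 9.810 m/s².
m = 164.6 kg
164.6 kg × (1 lb / 0.4536 kg) = 363.0 lb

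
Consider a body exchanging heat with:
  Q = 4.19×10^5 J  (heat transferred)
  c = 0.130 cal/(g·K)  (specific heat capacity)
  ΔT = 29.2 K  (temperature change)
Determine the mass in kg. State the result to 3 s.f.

26.4 kg

Rearranging Q = m·c·ΔT for m: m = Q/(c·ΔT).
Q = 4.19×10^5 J; c = 0.130 cal/(g·K) = 543.9 J/(kg·K); ΔT = 29.2 K.
m = 26.38 kg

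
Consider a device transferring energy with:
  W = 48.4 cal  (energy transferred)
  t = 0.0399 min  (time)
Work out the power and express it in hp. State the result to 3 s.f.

0.113 hp

P is given directly by: P = W/t.
W = 48.4 cal = 202.5 J; t = 0.0399 min = 2.394 s.
P = 84.59 W  (the unit combination reduces to kg·m²/s³ = W)
84.59 W × (1 hp / 745.7 W) = 0.1134 hp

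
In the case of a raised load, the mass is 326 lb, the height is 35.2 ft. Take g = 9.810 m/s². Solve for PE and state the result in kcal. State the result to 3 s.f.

3.72 kcal

PE is given directly by: PE = mgh.
m = 326 lb = 147.9 kg; h = 35.2 ft = 10.73 m; g = 9.810 m/s².
PE = 15564 J
15564 J × (1 kcal / 4184 J) = 3.720 kcal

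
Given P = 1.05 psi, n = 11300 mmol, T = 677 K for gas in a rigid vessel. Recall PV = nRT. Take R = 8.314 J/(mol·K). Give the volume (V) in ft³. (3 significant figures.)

310 ft³

Rearranging: V = nRT/P.
P = 1.05 psi = 7239 Pa; n = 11300 mmol = 11.30 mol; T = 677 K; R = 8.314 J/(mol·K).
V = 8.786 m³
8.786 m³ × (1 ft³ / 0.02832 m³) = 310.3 ft³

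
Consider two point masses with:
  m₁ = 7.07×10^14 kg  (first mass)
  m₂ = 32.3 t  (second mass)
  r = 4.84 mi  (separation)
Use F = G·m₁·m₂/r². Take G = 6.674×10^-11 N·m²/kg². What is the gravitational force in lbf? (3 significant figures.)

F is given directly by: F = Gm₁m₂/r².
m₁ = 7.07×10^14 kg; m₂ = 32.3 t = 32300 kg; r = 4.84 mi = 7789 m; G = 6.674×10^-11 N·m²/kg².
F = 25.12 N
25.12 N × (1 lbf / 4.448 N) = 5.647 lbf

5.65 lbf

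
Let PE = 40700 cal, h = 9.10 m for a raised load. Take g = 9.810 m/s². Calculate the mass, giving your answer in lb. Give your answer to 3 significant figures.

4210 lb

Rearranging PE = m·g·h for m: m = PE/(g·h).
PE = 40700 cal = 1.703×10^5 J; h = 9.10 m; g = 9.810 m/s².
m = 1908 kg
1908 kg × (1 lb / 0.4536 kg) = 4205 lb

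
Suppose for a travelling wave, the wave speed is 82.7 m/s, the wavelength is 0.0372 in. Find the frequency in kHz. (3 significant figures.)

87.5 kHz

Rearranging v = f·λ for f: f = v/λ.
v = 82.7 m/s; λ = 0.0372 in = 9.449×10^-4 m.
f = 87524 Hz
87524 Hz × (1 kHz / 1000 Hz) = 87.52 kHz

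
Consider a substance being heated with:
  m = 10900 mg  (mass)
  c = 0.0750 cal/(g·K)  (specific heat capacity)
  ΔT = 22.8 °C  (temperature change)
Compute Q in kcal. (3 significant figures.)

0.0186 kcal

Directly: Q = mcΔT.
m = 10900 mg = 0.01090 kg; c = 0.0750 cal/(g·K) = 313.8 J/(kg·K); ΔT = 22.8 °C = 22.80 K.
Q = 77.99 J
77.99 J × (1 kcal / 4184 J) = 0.01864 kcal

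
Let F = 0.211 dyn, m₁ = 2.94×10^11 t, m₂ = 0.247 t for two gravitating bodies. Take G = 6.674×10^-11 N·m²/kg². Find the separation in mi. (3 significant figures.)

From Newton's law of gravitation: r = √(G·m₁m₂/F).
F = 0.211 dyn = 2.110×10^-6 N; m₁ = 2.94×10^11 t = 2.940×10^14 kg; m₂ = 0.247 t = 247.0 kg; G = 6.674×10^-11 N·m²/kg².
r = 1.516×10^6 m
1.516×10^6 m × (1 mi / 1609 m) = 941.7 mi

942 mi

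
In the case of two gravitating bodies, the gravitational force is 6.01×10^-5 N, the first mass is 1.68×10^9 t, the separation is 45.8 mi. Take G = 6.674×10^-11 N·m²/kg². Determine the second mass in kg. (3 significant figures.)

From Newton's law of gravitation: m₂ = F·r²/(G·m₁).
F = 6.01×10^-5 N; m₁ = 1.68×10^9 t = 1.680×10^12 kg; r = 45.8 mi = 73708 m; G = 6.674×10^-11 N·m²/kg².
m₂ = 2912 kg

2910 kg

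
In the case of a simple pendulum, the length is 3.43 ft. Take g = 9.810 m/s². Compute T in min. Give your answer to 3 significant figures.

0.0342 min

T is given directly by: T = 2π√(L/g).
L = 3.43 ft = 1.045 m; g = 9.810 m/s².
T = 2.051 s
2.051 s × (1 min / 60.00 s) = 0.03419 min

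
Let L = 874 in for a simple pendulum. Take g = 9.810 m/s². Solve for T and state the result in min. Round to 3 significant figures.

Directly: T = 2π√(L/g).
L = 874 in = 22.20 m; g = 9.810 m/s².
T = 9.452 s
9.452 s × (1 min / 60.00 s) = 0.1575 min

0.158 min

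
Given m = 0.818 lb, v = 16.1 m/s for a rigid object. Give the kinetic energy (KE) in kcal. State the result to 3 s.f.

KE is given directly by: KE = ½mv².
m = 0.818 lb = 0.3710 kg; v = 16.1 m/s.
KE = 48.09 J
48.09 J × (1 kcal / 4184 J) = 0.01149 kcal

0.0115 kcal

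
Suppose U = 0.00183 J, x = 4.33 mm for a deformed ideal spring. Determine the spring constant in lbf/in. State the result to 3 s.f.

Solving U = ½k·x² for k: k = 2U/x².
U = 0.00183 J; x = 4.33 mm = 0.004330 m.
k = 195.2 N/m
195.2 N/m × (1 lbf/in / 175.1 N/m) = 1.115 lbf/in

1.11 lbf/in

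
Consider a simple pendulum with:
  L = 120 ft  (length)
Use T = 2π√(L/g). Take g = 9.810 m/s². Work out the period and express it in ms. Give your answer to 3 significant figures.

12100 ms

T is given directly by: T = 2π√(L/g).
L = 120 ft = 36.58 m; g = 9.810 m/s².
T = 12.13 s
12.13 s × (1 ms / 0.001000 s) = 12132 ms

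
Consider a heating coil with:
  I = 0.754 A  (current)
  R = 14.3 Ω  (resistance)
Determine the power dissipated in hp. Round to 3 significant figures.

P is given directly by: P = I²R.
I = 0.754 A; R = 14.3 Ω.
P = 8.130 W
8.130 W × (1 hp / 745.7 W) = 0.01090 hp

0.0109 hp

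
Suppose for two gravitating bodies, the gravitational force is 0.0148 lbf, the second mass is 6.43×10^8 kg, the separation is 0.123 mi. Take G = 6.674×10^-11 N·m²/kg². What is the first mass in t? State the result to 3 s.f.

Rearranging F = G·m₁·m₂/r² for m₁: m₁ = F·r²/(G·m₂).
F = 0.0148 lbf = 0.06583 N; m₂ = 6.43×10^8 kg; r = 0.123 mi = 197.9 m; G = 6.674×10^-11 N·m²/kg².
m₁ = 60112 kg
60112 kg × (1 t / 1000 kg) = 60.11 t

60.1 t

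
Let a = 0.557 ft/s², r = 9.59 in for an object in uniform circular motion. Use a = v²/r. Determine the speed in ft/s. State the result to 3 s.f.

Rearranging: v = √(a·r).
a = 0.557 ft/s² = 0.1698 m/s²; r = 9.59 in = 0.2436 m.
v = 0.2034 m/s
0.2034 m/s × (1 ft/s / 0.3048 m/s) = 0.6672 ft/s

0.667 ft/s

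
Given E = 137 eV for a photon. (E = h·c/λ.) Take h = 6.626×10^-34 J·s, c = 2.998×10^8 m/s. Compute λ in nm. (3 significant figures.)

9.05 nm

Rearranging E = h·c/λ for λ: λ = hc/E.
E = 137 eV = 2.195×10^-17 J; h = 6.626×10^-34 J·s; c = 2.998×10^8 m/s.
λ = 9.050×10^-9 m
9.050×10^-9 m × (1 nm / 1.000×10^-9 m) = 9.050 nm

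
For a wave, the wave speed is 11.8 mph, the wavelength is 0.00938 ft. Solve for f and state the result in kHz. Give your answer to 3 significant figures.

Solving v = f·λ for f: f = v/λ.
v = 11.8 mph = 5.275 m/s; λ = 0.00938 ft = 0.002859 m.
f = 1845 Hz
1845 Hz × (1 kHz / 1000 Hz) = 1.845 kHz

1.85 kHz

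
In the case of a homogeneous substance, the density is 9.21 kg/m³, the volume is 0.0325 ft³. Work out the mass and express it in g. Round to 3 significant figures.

8.48 g

Rearranging ρ = m/V for m: m = ρV.
ρ = 9.21 kg/m³; V = 0.0325 ft³ = 9.203×10^-4 m³.
m = 0.008476 kg
0.008476 kg × (1 g / 0.001000 kg) = 8.476 g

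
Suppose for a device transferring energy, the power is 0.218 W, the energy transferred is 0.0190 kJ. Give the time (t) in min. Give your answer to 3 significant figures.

Solving P = W/t for t: t = W/P.
P = 0.218 W; W = 0.0190 kJ = 19.00 J.
t = 87.16 s
87.16 s × (1 min / 60.00 s) = 1.453 min

1.45 min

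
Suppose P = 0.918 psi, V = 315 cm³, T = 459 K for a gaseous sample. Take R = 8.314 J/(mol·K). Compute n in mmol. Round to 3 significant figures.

0.522 mmol

Solving PV = nRT for n: n = PV/(RT).
P = 0.918 psi = 6329 Pa; V = 315 cm³ = 3.150×10^-4 m³; T = 459 K; R = 8.314 J/(mol·K).
n = 5.225×10^-4 mol
5.225×10^-4 mol × (1 mmol / 0.001000 mol) = 0.5225 mmol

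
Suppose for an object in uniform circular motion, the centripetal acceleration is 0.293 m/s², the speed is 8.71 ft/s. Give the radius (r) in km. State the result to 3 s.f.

0.0241 km

Solving a = v²/r for r: r = v²/a.
a = 0.293 m/s²; v = 8.71 ft/s = 2.655 m/s.
r = 24.05 m
24.05 m × (1 km / 1000 m) = 0.02405 km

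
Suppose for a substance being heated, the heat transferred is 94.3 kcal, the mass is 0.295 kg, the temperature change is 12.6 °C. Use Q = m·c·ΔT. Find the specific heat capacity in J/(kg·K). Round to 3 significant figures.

Solving Q = m·c·ΔT for c: c = Q/(m·ΔT).
Q = 94.3 kcal = 3.946×10^5 J; m = 0.295 kg; ΔT = 12.6 °C = 12.60 K.
c = 1.061×10^5 J/(kg·K)

1.06×10^5 J/(kg·K)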